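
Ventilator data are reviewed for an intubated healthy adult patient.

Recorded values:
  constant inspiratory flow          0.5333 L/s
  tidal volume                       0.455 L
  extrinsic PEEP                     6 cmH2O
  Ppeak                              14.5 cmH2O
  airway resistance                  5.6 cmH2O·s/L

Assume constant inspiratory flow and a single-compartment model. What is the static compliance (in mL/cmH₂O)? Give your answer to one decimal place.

Equation of motion (constant flow): PIP = Vt/C + R·V̇ + PEEP.
Vt/C = PIP − R·V̇ − PEEP = 14.5 − 5.6×0.5333 − 6 = 14.5 − 2.986 − 6 = 5.514 cmH2O.
C = Vt / 5.514 = 455 / 5.514 = 82.517 mL/cmH2O.

82.5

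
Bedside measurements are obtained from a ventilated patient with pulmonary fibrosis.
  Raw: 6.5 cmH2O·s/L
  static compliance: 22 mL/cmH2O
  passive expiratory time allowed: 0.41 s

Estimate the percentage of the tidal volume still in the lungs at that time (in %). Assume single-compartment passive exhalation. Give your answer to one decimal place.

τ = R × C = 6.5 × 22 mL/cmH2O = 6.5 × 0.022 L/cmH2O = 0.143 s.
Passive exhalation: V(t)/V₀ = e^(−t/τ) = e^(−0.41/0.143) = 0.05686.
Fraction remaining = 0.05686 → 5.686%.

5.7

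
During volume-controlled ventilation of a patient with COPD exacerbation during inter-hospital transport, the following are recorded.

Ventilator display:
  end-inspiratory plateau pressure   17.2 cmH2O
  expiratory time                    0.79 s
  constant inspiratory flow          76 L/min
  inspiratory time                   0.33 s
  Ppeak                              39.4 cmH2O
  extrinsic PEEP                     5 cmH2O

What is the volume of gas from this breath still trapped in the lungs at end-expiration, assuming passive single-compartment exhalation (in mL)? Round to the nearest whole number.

Flow: 76 L/min ÷ 60 = 1.2667 L/s.
Vt = flow × Ti = 1.2667 L/s × 0.33 s × 1000 mL/L = 418.01 mL.
R = (PIP − Pplat)/V̇ = (39.4 − 17.2) / 1.2667 = 22.2/1.2667 = 17.526 cmH2O·s/L.
C = Vt/(Pplat − PEEP) = 418.01 / (17.2 − 5) = 418.01/12.2 = 34.263 mL/cmH2O.
τ = R × C = 17.526 × 0.03426 L/cmH2O = 0.6004 s.
Fraction remaining = e^(−Te/τ) = e^(−0.79/0.6004) = 0.2683.
Trapped volume = 418.01 × 0.2683 = 112.15 mL.

112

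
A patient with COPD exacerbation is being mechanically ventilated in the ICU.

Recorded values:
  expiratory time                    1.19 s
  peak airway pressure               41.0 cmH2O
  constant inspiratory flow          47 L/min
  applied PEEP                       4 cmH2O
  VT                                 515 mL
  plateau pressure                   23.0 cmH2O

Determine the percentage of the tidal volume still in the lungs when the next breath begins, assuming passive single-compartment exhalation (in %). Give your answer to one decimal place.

Flow: 47 L/min ÷ 60 = 0.7833 L/s.
R = (PIP − Pplat)/V̇ = (41.0 − 23.0) / 0.7833 = 18.0/0.7833 = 22.98 cmH2O·s/L.
C = Vt/(Pplat − PEEP) = 515.0 / (23.0 − 4) = 515.0/19.0 = 27.105 mL/cmH2O.
τ = R × C = 22.98 × 0.02711 L/cmH2O = 0.623 s.
Fraction remaining at end-expiration = e^(−Te/τ) = e^(−1.19/0.623) = 0.1481 → 14.81%.

14.8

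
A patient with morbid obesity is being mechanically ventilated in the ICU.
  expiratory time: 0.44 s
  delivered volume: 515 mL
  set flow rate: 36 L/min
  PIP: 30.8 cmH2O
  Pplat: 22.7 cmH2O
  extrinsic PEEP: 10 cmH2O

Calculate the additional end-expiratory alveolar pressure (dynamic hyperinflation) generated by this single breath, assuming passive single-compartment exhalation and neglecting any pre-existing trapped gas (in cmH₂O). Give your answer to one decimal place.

Flow: 36 L/min ÷ 60 = 0.6 L/s.
R = (PIP − Pplat)/V̇ = (30.8 − 22.7) / 0.6 = 8.1/0.6 = 13.5 cmH2O·s/L.
C = Vt/(Pplat − PEEP) = 515.0 / (22.7 − 10) = 515.0/12.7 = 40.551 mL/cmH2O.
τ = R × C = 13.5 × 0.04055 L/cmH2O = 0.5474 s.
Fraction remaining = e^(−Te/τ) = e^(−0.44/0.5474) = 0.4476; trapped volume = 515.0 × 0.4476 = 230.51 mL.
Additional alveolar pressure from trapping ≈ V_trapped / C = 230.51 / 40.551 = 5.684 cmH2O.

5.7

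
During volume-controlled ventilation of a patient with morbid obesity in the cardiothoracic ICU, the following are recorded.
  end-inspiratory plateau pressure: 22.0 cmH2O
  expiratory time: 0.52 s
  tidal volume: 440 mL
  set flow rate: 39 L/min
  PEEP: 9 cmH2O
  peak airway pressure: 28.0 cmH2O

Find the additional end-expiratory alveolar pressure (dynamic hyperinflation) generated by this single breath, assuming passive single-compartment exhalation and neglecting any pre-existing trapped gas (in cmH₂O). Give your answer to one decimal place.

2.5

Flow: 39 L/min ÷ 60 = 0.65 L/s.
R = (PIP − Pplat)/V̇ = (28.0 − 22.0) / 0.65 = 6.0/0.65 = 9.231 cmH2O·s/L.
C = Vt/(Pplat − PEEP) = 440.0 / (22.0 − 9) = 440.0/13.0 = 33.846 mL/cmH2O.
τ = R × C = 9.231 × 0.03385 L/cmH2O = 0.3125 s.
Fraction remaining = e^(−Te/τ) = e^(−0.52/0.3125) = 0.1894; trapped volume = 440.0 × 0.1894 = 83.336 mL.
Additional alveolar pressure from trapping ≈ V_trapped / C = 83.336 / 33.846 = 2.462 cmH2O.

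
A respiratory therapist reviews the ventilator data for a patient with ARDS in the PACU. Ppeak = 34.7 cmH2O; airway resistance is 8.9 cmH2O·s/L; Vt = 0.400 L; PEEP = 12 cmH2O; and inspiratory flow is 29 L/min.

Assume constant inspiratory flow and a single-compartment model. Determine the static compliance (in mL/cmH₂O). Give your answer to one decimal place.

21.7

Flow: 29 L/min ÷ 60 = 0.4833 L/s.
Equation of motion (constant flow): PIP = Vt/C + R·V̇ + PEEP.
Vt/C = PIP − R·V̇ − PEEP = 34.7 − 8.9×0.4833 − 12 = 34.7 − 4.301 − 12 = 18.399 cmH2O.
C = Vt / 18.399 = 400 / 18.399 = 21.74 mL/cmH2O.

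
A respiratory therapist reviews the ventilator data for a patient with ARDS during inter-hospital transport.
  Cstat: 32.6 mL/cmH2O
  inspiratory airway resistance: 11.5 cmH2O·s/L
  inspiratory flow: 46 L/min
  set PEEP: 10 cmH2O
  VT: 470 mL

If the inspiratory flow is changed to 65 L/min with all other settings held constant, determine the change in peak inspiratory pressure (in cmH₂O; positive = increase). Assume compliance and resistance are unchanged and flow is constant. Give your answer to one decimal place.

3.6

Flow: 46 L/min ÷ 60 = 0.7667 L/s.
New flow: 65 L/min ÷ 60 = 1.0833 L/s.
PIP = Vt/C + R·V̇ + PEEP (constant-flow equation of motion).
Only the resistive term changes: ΔPIP = R × ΔV̇ = 11.5 × (1.0833 − 0.7667) = 11.5 × 0.3166 = 3.641 cmH2O.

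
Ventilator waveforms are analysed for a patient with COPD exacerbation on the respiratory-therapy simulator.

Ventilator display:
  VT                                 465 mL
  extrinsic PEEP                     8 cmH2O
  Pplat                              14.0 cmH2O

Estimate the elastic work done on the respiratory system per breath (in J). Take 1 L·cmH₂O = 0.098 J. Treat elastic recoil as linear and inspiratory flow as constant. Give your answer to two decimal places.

Elastic work ≈ ½ × (Pplat − PEEP) × Vt = 0.5 × (14.0 − 8) × 0.465 L = 0.5 × 6.0 × 0.465 = 1.395 L·cmH2O.
× 0.098 J/(L·cmH2O) → 0.1367 J.

0.14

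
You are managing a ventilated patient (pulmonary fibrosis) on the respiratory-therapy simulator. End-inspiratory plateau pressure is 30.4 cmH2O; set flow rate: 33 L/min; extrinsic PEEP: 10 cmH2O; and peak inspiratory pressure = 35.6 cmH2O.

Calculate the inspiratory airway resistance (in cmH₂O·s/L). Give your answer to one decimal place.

Flow: 33 L/min ÷ 60 = 0.55 L/s.
Raw = (PIP − Pplat) / flow = (35.6 − 30.4) / 0.55 = 5.2 / 0.55 = 9.455 cmH2O·s/L.

9.5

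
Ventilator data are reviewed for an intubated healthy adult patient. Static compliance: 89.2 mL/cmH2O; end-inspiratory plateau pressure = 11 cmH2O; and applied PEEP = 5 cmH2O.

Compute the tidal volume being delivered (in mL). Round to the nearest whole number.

Vt = Cstat × (Pplat − PEEP) = 89.2 × (11 − 5) = 89.2 × 6.0 = 535.2 mL.

535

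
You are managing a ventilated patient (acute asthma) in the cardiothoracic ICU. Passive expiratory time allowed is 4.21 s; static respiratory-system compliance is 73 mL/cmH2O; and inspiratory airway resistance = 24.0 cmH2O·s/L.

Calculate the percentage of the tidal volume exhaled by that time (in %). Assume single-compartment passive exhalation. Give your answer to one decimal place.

91.0

τ = R × C = 24.0 × 73 mL/cmH2O = 24.0 × 0.073 L/cmH2O = 1.752 s.
Passive exhalation: V(t)/V₀ = e^(−t/τ) = e^(−4.21/1.752) = 0.09045.
Fraction exhaled = 1 − 0.09045 = 0.9096 → 90.96%.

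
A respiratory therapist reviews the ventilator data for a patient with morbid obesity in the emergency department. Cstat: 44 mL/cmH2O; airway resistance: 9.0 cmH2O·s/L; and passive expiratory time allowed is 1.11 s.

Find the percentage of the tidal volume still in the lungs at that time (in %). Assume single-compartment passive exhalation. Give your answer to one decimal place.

τ = R × C = 9.0 × 44 mL/cmH2O = 9.0 × 0.044 L/cmH2O = 0.396 s.
Passive exhalation: V(t)/V₀ = e^(−t/τ) = e^(−1.11/0.396) = 0.06063.
Fraction remaining = 0.06063 → 6.063%.

6.1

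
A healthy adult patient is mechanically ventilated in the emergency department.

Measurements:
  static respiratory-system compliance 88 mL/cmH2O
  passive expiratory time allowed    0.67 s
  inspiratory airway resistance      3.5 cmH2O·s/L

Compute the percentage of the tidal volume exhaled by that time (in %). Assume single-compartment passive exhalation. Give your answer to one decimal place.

88.6

τ = R × C = 3.5 × 88 mL/cmH2O = 3.5 × 0.088 L/cmH2O = 0.308 s.
Passive exhalation: V(t)/V₀ = e^(−t/τ) = e^(−0.67/0.308) = 0.1136.
Fraction exhaled = 1 − 0.1136 = 0.8864 → 88.64%.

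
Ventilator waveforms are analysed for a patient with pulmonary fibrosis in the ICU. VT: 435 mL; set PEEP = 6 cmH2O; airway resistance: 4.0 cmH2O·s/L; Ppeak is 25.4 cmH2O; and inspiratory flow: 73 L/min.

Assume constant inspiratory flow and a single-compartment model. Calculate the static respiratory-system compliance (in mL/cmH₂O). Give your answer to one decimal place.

29.9

Flow: 73 L/min ÷ 60 = 1.2167 L/s.
Equation of motion (constant flow): PIP = Vt/C + R·V̇ + PEEP.
Vt/C = PIP − R·V̇ − PEEP = 25.4 − 4.0×1.2167 − 6 = 25.4 − 4.867 − 6 = 14.533 cmH2O.
C = Vt / 14.533 = 435 / 14.533 = 29.932 mL/cmH2O.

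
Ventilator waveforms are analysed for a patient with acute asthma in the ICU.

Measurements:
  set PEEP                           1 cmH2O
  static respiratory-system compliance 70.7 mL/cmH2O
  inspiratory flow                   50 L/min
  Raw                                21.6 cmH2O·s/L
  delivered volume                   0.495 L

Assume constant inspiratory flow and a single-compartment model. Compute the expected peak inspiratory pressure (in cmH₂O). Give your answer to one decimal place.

Flow: 50 L/min ÷ 60 = 0.8333 L/s.
Equation of motion (constant flow): PIP = Vt/C + R·V̇ + PEEP.
PIP = 495/70.7 + 21.6×0.8333 + 1 = 7.001 + 17.999 + 1 = 26.0 cmH2O.

26.0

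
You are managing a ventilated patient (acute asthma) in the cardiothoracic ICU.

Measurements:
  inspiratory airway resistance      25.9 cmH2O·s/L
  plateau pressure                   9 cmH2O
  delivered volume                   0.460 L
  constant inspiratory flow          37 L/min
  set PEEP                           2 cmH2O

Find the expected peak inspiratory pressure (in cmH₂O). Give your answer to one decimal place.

Flow: 37 L/min ÷ 60 = 0.6167 L/s.
PIP = Pplat + Raw × flow = 9 + 25.9 × 0.6167 = 9 + 15.973 = 24.973 cmH2O.

25.0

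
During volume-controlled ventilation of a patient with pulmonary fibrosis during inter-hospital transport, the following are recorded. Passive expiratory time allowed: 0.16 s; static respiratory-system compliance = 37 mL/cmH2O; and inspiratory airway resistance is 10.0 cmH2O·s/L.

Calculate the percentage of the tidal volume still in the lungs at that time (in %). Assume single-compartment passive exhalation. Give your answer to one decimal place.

64.9

τ = R × C = 10.0 × 37 mL/cmH2O = 10.0 × 0.037 L/cmH2O = 0.37 s.
Passive exhalation: V(t)/V₀ = e^(−t/τ) = e^(−0.16/0.37) = 0.6489.
Fraction remaining = 0.6489 → 64.89%.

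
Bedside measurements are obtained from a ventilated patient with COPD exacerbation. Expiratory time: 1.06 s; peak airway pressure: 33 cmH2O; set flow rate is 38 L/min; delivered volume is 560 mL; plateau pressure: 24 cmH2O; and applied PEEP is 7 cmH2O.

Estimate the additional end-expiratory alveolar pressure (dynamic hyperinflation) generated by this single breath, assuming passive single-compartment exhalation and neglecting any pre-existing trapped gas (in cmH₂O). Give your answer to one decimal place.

Flow: 38 L/min ÷ 60 = 0.6333 L/s.
R = (PIP − Pplat)/V̇ = (33 − 24) / 0.6333 = 9.0/0.6333 = 14.211 cmH2O·s/L.
C = Vt/(Pplat − PEEP) = 560.0 / (24 − 7) = 560.0/17.0 = 32.941 mL/cmH2O.
τ = R × C = 14.211 × 0.03294 L/cmH2O = 0.4681 s.
Fraction remaining = e^(−Te/τ) = e^(−1.06/0.4681) = 0.1039; trapped volume = 560.0 × 0.1039 = 58.184 mL.
Additional alveolar pressure from trapping ≈ V_trapped / C = 58.184 / 32.941 = 1.766 cmH2O.

1.8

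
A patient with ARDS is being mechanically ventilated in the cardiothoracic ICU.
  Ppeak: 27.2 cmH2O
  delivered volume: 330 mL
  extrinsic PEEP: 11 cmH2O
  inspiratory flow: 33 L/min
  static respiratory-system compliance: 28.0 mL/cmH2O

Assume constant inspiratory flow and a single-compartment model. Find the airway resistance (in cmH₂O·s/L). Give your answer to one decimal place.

8.0

Flow: 33 L/min ÷ 60 = 0.55 L/s.
Equation of motion (constant flow): PIP = Vt/C + R·V̇ + PEEP.
R·V̇ = PIP − Vt/C − PEEP = 27.2 − 330/28.0 − 11 = 27.2 − 11.786 − 11 = 4.414 cmH2O.
R = 4.414 / 0.55 = 8.025 cmH2O·s/L.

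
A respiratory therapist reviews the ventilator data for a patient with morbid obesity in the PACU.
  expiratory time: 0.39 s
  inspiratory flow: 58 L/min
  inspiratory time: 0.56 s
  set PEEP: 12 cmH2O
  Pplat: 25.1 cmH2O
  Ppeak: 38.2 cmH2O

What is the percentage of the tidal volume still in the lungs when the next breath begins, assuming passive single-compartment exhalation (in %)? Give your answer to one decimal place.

49.8

Flow: 58 L/min ÷ 60 = 0.9667 L/s.
Vt = flow × Ti = 0.9667 L/s × 0.56 s × 1000 mL/L = 541.35 mL.
R = (PIP − Pplat)/V̇ = (38.2 − 25.1) / 0.9667 = 13.1/0.9667 = 13.551 cmH2O·s/L.
C = Vt/(Pplat − PEEP) = 541.35 / (25.1 − 12) = 541.35/13.1 = 41.324 mL/cmH2O.
τ = R × C = 13.551 × 0.04132 L/cmH2O = 0.5599 s.
Fraction remaining at end-expiration = e^(−Te/τ) = e^(−0.39/0.5599) = 0.4983 → 49.83%.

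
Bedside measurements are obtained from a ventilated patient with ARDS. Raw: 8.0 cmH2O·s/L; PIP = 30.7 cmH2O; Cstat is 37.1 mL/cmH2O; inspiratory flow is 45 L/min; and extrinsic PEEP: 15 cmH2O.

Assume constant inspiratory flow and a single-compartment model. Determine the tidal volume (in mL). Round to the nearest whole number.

360

Flow: 45 L/min ÷ 60 = 0.75 L/s.
Equation of motion (constant flow): PIP = Vt/C + R·V̇ + PEEP.
Vt/C = PIP − R·V̇ − PEEP = 30.7 − 6.0 − 15 = 9.7 cmH2O.
Vt = C × 9.7 = 37.1 × 9.7 = 359.87 mL.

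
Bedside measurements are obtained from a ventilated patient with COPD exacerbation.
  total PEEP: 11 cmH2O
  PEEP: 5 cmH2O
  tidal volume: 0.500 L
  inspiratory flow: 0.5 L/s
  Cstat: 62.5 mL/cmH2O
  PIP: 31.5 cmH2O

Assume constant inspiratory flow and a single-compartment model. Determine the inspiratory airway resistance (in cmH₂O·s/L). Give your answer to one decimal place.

Total PEEP = 11 cmH2O (set 5 + intrinsic 6); this is the baseline alveolar pressure.
Equation of motion (constant flow): PIP = Vt/C + R·V̇ + PEEP.
R·V̇ = PIP − Vt/C − PEEP = 31.5 − 500/62.5 − 11 = 31.5 − 8.0 − 11 = 12.5 cmH2O.
R = 12.5 / 0.5 = 25.0 cmH2O·s/L.

25.0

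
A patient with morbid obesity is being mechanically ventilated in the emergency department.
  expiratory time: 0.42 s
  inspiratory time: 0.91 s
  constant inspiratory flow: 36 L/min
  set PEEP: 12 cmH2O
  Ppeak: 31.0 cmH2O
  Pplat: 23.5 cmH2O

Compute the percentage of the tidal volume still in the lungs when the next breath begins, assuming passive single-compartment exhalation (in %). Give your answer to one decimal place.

Flow: 36 L/min ÷ 60 = 0.6 L/s.
Vt = flow × Ti = 0.6 L/s × 0.91 s × 1000 mL/L = 546.0 mL.
R = (PIP − Pplat)/V̇ = (31.0 − 23.5) / 0.6 = 7.5/0.6 = 12.5 cmH2O·s/L.
C = Vt/(Pplat − PEEP) = 546.0 / (23.5 − 12) = 546.0/11.5 = 47.478 mL/cmH2O.
τ = R × C = 12.5 × 0.04748 L/cmH2O = 0.5935 s.
Fraction remaining at end-expiration = e^(−Te/τ) = e^(−0.42/0.5935) = 0.4928 → 49.28%.

49.3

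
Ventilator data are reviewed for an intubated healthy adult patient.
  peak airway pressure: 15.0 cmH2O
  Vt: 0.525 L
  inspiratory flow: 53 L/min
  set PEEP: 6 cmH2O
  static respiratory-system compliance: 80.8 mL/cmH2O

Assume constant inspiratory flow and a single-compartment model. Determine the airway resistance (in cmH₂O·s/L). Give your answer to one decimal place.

Flow: 53 L/min ÷ 60 = 0.8833 L/s.
Equation of motion (constant flow): PIP = Vt/C + R·V̇ + PEEP.
R·V̇ = PIP − Vt/C − PEEP = 15.0 − 525/80.8 − 6 = 15.0 − 6.498 − 6 = 2.502 cmH2O.
R = 2.502 / 0.8833 = 2.833 cmH2O·s/L.

2.8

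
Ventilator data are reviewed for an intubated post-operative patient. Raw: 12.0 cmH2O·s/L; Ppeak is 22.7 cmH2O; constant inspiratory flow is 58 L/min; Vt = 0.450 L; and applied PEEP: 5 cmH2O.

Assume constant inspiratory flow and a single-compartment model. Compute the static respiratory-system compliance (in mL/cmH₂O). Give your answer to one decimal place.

Flow: 58 L/min ÷ 60 = 0.9667 L/s.
Equation of motion (constant flow): PIP = Vt/C + R·V̇ + PEEP.
Vt/C = PIP − R·V̇ − PEEP = 22.7 − 12.0×0.9667 − 5 = 22.7 − 11.6 − 5 = 6.1 cmH2O.
C = Vt / 6.1 = 450 / 6.1 = 73.77 mL/cmH2O.

73.8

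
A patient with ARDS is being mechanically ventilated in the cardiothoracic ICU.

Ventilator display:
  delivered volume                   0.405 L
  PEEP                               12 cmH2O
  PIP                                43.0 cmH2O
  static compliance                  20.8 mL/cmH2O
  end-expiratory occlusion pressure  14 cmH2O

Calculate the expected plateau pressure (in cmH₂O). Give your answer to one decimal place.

End-expiratory occlusion gives total PEEP = 14 cmH2O (intrinsic PEEP = 14 − 12 = 2). Use total PEEP for the elastic gradient.
Pplat = PEEPtotal + Vt / Cstat = 14 + 405 / 20.8 = 14 + 19.471 = 33.471 cmH2O.

33.5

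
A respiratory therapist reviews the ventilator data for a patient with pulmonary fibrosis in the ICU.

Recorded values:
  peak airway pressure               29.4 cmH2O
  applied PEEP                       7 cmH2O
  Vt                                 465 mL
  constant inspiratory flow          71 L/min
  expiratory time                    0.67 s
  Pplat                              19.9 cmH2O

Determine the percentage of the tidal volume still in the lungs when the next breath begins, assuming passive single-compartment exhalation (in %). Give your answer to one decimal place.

9.9

Flow: 71 L/min ÷ 60 = 1.1833 L/s.
R = (PIP − Pplat)/V̇ = (29.4 − 19.9) / 1.1833 = 9.5/1.1833 = 8.028 cmH2O·s/L.
C = Vt/(Pplat − PEEP) = 465.0 / (19.9 − 7) = 465.0/12.9 = 36.047 mL/cmH2O.
τ = R × C = 8.028 × 0.03605 L/cmH2O = 0.2894 s.
Fraction remaining at end-expiration = e^(−Te/τ) = e^(−0.67/0.2894) = 0.09875 → 9.875%.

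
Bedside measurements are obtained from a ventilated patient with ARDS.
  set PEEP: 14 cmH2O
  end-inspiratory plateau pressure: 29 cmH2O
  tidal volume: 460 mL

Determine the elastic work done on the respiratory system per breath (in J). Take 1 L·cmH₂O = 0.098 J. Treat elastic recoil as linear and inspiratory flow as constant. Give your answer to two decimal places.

Elastic work ≈ ½ × (Pplat − PEEP) × Vt = 0.5 × (29 − 14) × 0.460 L = 0.5 × 15.0 × 0.460 = 3.45 L·cmH2O.
× 0.098 J/(L·cmH2O) → 0.3381 J.

0.34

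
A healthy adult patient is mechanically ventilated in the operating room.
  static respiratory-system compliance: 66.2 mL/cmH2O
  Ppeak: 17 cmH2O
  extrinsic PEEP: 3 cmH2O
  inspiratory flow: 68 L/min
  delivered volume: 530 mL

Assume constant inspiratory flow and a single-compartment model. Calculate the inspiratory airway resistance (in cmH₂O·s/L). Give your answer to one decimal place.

5.3

Flow: 68 L/min ÷ 60 = 1.1333 L/s.
Equation of motion (constant flow): PIP = Vt/C + R·V̇ + PEEP.
R·V̇ = PIP − Vt/C − PEEP = 17 − 530/66.2 − 3 = 17 − 8.006 − 3 = 5.994 cmH2O.
R = 5.994 / 1.1333 = 5.289 cmH2O·s/L.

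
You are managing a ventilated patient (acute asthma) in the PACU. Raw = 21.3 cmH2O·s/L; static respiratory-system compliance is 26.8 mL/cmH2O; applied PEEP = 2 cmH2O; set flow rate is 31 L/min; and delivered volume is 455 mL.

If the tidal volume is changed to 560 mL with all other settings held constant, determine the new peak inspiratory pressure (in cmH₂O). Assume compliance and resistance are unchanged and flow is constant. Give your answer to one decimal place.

33.9

Flow: 31 L/min ÷ 60 = 0.5167 L/s.
PIP = Vt/C + R·V̇ + PEEP (constant-flow equation of motion).
Only the elastic term changes: ΔPIP = ΔVt / C = (560 − 455) / 26.8 = 3.918 cmH2O.
Original PIP = 455/26.8 + 21.3×0.5167 + 2 = 29.983 cmH2O; new PIP = 29.983 + (3.918) = 33.901 cmH2O.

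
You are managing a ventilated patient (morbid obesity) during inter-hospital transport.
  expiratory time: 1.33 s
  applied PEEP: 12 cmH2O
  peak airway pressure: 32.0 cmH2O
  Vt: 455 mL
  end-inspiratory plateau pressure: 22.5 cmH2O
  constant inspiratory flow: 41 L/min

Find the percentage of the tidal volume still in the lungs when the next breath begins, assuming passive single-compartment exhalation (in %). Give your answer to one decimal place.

Flow: 41 L/min ÷ 60 = 0.6833 L/s.
R = (PIP − Pplat)/V̇ = (32.0 − 22.5) / 0.6833 = 9.5/0.6833 = 13.903 cmH2O·s/L.
C = Vt/(Pplat − PEEP) = 455.0 / (22.5 − 12) = 455.0/10.5 = 43.333 mL/cmH2O.
τ = R × C = 13.903 × 0.04333 L/cmH2O = 0.6024 s.
Fraction remaining at end-expiration = e^(−Te/τ) = e^(−1.33/0.6024) = 0.1099 → 10.99%.

11.0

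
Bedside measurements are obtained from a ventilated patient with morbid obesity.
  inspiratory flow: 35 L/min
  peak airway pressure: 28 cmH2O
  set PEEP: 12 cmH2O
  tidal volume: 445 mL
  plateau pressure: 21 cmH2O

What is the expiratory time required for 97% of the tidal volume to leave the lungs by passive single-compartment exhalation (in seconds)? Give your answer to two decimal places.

2.08

Flow: 35 L/min ÷ 60 = 0.5833 L/s.
R = (PIP − Pplat)/V̇ = (28 − 21) / 0.5833 = 7.0/0.5833 = 12.001 cmH2O·s/L.
C = Vt/(Pplat − PEEP) = 445.0 / (21 − 12) = 445.0/9.0 = 49.444 mL/cmH2O.
τ = R × C = 12.001 × 0.04944 L/cmH2O = 0.5933 s.
t = −τ·ln(1 − 0.97) = −0.5933·ln(0.03) = 2.08 s.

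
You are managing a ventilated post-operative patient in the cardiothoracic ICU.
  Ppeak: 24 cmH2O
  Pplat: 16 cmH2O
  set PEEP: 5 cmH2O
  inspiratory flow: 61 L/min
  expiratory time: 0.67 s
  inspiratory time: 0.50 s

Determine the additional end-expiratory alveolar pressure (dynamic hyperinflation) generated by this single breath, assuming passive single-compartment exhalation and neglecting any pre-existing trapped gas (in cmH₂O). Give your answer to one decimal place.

1.7

Flow: 61 L/min ÷ 60 = 1.0167 L/s.
Vt = flow × Ti = 1.0167 L/s × 0.50 s × 1000 mL/L = 508.35 mL.
R = (PIP − Pplat)/V̇ = (24 − 16) / 1.0167 = 8.0/1.0167 = 7.869 cmH2O·s/L.
C = Vt/(Pplat − PEEP) = 508.35 / (16 − 5) = 508.35/11.0 = 46.214 mL/cmH2O.
τ = R × C = 7.869 × 0.04621 L/cmH2O = 0.3636 s.
Fraction remaining = e^(−Te/τ) = e^(−0.67/0.3636) = 0.1584; trapped volume = 508.35 × 0.1584 = 80.523 mL.
Additional alveolar pressure from trapping ≈ V_trapped / C = 80.523 / 46.214 = 1.742 cmH2O.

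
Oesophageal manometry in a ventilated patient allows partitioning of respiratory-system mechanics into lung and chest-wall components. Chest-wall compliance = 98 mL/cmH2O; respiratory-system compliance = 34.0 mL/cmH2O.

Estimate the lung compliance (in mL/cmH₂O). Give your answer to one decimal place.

1/CL = 1/Crs − 1/Ccw.
1/CL = 1/34.0 − 1/98 = 0.01921.
CL = 52.056 mL/cmH2O.

52.1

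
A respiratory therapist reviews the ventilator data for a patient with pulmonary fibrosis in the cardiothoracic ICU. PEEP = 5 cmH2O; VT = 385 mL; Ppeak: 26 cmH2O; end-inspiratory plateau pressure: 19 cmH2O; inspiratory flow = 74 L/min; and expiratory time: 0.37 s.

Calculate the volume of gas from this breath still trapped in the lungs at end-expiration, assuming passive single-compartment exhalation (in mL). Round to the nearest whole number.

Flow: 74 L/min ÷ 60 = 1.2333 L/s.
R = (PIP − Pplat)/V̇ = (26 − 19) / 1.2333 = 7.0/1.2333 = 5.676 cmH2O·s/L.
C = Vt/(Pplat − PEEP) = 385.0 / (19 − 5) = 385.0/14.0 = 27.5 mL/cmH2O.
τ = R × C = 5.676 × 0.0275 L/cmH2O = 0.1561 s.
Fraction remaining = e^(−Te/τ) = e^(−0.37/0.1561) = 0.09345.
Trapped volume = 385.0 × 0.09345 = 35.978 mL.

36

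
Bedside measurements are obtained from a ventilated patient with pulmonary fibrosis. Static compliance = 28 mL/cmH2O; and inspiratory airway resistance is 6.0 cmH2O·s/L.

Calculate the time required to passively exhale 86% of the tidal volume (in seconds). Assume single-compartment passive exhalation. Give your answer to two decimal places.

0.33

τ = R × C = 6.0 × 28 mL/cmH2O = 6.0 × 0.028 L/cmH2O = 0.168 s.
Exhaled fraction f = 1 − e^(−t/τ) → t = −τ·ln(1 − f) = −0.168·ln(0.14) = 0.3303 s.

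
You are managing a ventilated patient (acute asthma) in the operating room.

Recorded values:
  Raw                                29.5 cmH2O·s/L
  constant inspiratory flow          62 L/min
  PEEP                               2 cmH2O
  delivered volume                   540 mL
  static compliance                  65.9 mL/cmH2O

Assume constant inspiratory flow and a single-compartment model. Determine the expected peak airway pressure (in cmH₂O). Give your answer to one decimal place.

40.7

Flow: 62 L/min ÷ 60 = 1.0333 L/s.
Equation of motion (constant flow): PIP = Vt/C + R·V̇ + PEEP.
PIP = 540/65.9 + 29.5×1.0333 + 2 = 8.194 + 30.482 + 2 = 40.676 cmH2O.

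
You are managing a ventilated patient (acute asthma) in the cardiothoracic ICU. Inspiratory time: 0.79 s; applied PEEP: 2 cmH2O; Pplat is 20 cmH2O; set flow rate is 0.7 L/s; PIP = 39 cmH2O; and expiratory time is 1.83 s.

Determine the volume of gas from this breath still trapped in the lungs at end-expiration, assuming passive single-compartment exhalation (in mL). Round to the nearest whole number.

Vt = flow × Ti = 0.7 L/s × 0.79 s × 1000 mL/L = 553.0 mL.
R = (PIP − Pplat)/V̇ = (39 − 20) / 0.7 = 19.0/0.7 = 27.143 cmH2O·s/L.
C = Vt/(Pplat − PEEP) = 553.0 / (20 − 2) = 553.0/18.0 = 30.722 mL/cmH2O.
τ = R × C = 27.143 × 0.03072 L/cmH2O = 0.8338 s.
Fraction remaining = e^(−Te/τ) = e^(−1.83/0.8338) = 0.1114.
Trapped volume = 553.0 × 0.1114 = 61.604 mL.

62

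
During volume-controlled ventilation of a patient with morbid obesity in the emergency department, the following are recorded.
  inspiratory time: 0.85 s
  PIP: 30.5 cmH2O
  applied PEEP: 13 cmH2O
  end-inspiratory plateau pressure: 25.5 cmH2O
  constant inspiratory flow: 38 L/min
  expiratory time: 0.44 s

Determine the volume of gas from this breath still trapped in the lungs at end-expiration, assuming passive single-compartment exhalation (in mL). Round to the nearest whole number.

Flow: 38 L/min ÷ 60 = 0.6333 L/s.
Vt = flow × Ti = 0.6333 L/s × 0.85 s × 1000 mL/L = 538.31 mL.
R = (PIP − Pplat)/V̇ = (30.5 − 25.5) / 0.6333 = 5.0/0.6333 = 7.895 cmH2O·s/L.
C = Vt/(Pplat − PEEP) = 538.31 / (25.5 − 13) = 538.31/12.5 = 43.065 mL/cmH2O.
τ = R × C = 7.895 × 0.04307 L/cmH2O = 0.34 s.
Fraction remaining = e^(−Te/τ) = e^(−0.44/0.34) = 0.2741.
Trapped volume = 538.31 × 0.2741 = 147.55 mL.

148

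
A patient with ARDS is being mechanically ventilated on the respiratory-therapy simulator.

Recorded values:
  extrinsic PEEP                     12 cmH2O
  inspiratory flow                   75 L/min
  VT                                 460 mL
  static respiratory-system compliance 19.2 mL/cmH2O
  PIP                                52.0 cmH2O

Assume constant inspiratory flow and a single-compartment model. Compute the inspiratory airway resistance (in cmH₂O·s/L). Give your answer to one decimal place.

Flow: 75 L/min ÷ 60 = 1.25 L/s.
Equation of motion (constant flow): PIP = Vt/C + R·V̇ + PEEP.
R·V̇ = PIP − Vt/C − PEEP = 52.0 − 460/19.2 − 12 = 52.0 − 23.958 − 12 = 16.042 cmH2O.
R = 16.042 / 1.25 = 12.834 cmH2O·s/L.

12.8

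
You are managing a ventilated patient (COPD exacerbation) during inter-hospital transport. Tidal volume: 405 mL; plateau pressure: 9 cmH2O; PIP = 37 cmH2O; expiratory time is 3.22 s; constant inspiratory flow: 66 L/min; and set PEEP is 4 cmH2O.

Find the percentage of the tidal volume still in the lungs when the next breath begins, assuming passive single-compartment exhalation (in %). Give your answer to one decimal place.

21.0

Flow: 66 L/min ÷ 60 = 1.1 L/s.
R = (PIP − Pplat)/V̇ = (37 − 9) / 1.1 = 28.0/1.1 = 25.455 cmH2O·s/L.
C = Vt/(Pplat − PEEP) = 405.0 / (9 − 4) = 405.0/5.0 = 81.0 mL/cmH2O.
τ = R × C = 25.455 × 0.081 L/cmH2O = 2.062 s.
Fraction remaining at end-expiration = e^(−Te/τ) = e^(−3.22/2.062) = 0.2098 → 20.98%.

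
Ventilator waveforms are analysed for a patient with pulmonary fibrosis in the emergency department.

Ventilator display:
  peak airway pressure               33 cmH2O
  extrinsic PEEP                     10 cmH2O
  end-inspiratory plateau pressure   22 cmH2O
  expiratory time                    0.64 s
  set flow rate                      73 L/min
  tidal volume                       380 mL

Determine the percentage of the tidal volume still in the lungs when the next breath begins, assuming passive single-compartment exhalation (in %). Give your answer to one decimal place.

Flow: 73 L/min ÷ 60 = 1.2167 L/s.
R = (PIP − Pplat)/V̇ = (33 − 22) / 1.2167 = 11.0/1.2167 = 9.041 cmH2O·s/L.
C = Vt/(Pplat − PEEP) = 380.0 / (22 − 10) = 380.0/12.0 = 31.667 mL/cmH2O.
τ = R × C = 9.041 × 0.03167 L/cmH2O = 0.2863 s.
Fraction remaining at end-expiration = e^(−Te/τ) = e^(−0.64/0.2863) = 0.1069 → 10.69%.

10.7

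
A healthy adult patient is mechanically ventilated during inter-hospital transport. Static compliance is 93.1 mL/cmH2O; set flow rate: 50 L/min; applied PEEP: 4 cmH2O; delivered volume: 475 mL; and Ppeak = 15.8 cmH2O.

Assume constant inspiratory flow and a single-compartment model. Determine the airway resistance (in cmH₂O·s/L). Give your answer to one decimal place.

Flow: 50 L/min ÷ 60 = 0.8333 L/s.
Equation of motion (constant flow): PIP = Vt/C + R·V̇ + PEEP.
R·V̇ = PIP − Vt/C − PEEP = 15.8 − 475/93.1 − 4 = 15.8 − 5.102 − 4 = 6.698 cmH2O.
R = 6.698 / 0.8333 = 8.038 cmH2O·s/L.

8.0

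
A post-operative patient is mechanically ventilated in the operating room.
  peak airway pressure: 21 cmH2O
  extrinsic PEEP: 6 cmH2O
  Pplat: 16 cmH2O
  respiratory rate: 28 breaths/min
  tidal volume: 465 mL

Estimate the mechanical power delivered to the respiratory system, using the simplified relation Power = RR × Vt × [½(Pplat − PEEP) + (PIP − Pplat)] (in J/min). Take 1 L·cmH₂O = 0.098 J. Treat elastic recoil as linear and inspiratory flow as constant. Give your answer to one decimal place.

Per-breath work = Vt × [½(Pplat−PEEP) + (PIP−Pplat)] = 0.465 × [0.5×10.0 + 5.0] = 0.465 × 10.0 = 4.65 L·cmH2O.
Power = 28 × 4.65 = 130.2 L·cmH2O/min.
× 0.098 J/(L·cmH2O) → 12.76 J/min.

12.8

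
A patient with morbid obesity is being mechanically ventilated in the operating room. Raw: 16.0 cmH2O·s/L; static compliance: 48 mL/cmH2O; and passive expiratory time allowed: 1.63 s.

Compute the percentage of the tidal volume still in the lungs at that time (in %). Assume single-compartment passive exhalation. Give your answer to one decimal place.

τ = R × C = 16.0 × 48 mL/cmH2O = 16.0 × 0.048 L/cmH2O = 0.768 s.
Passive exhalation: V(t)/V₀ = e^(−t/τ) = e^(−1.63/0.768) = 0.1197.
Fraction remaining = 0.1197 → 11.97%.

12.0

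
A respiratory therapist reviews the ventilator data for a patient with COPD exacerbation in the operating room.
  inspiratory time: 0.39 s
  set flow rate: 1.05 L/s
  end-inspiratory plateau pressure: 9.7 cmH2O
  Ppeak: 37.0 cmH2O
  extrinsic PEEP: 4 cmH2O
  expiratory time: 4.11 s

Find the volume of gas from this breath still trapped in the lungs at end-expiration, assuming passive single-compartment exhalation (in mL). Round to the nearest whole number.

45

Vt = flow × Ti = 1.05 L/s × 0.39 s × 1000 mL/L = 409.5 mL.
R = (PIP − Pplat)/V̇ = (37.0 − 9.7) / 1.05 = 27.3/1.05 = 26.0 cmH2O·s/L.
C = Vt/(Pplat − PEEP) = 409.5 / (9.7 − 4) = 409.5/5.7 = 71.842 mL/cmH2O.
τ = R × C = 26.0 × 0.07184 L/cmH2O = 1.868 s.
Fraction remaining = e^(−Te/τ) = e^(−4.11/1.868) = 0.1108.
Trapped volume = 409.5 × 0.1108 = 45.373 mL.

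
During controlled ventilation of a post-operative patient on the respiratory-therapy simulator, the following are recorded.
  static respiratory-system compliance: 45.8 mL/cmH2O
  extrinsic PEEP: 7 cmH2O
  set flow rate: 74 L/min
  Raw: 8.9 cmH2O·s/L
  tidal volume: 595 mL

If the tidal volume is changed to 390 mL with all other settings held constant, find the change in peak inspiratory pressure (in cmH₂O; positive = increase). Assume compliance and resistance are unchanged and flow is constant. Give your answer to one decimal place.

-4.5

PIP = Vt/C + R·V̇ + PEEP (constant-flow equation of motion).
Only the elastic term changes: ΔPIP = ΔVt / C = (390 − 595) / 45.8 = -4.476 cmH2O.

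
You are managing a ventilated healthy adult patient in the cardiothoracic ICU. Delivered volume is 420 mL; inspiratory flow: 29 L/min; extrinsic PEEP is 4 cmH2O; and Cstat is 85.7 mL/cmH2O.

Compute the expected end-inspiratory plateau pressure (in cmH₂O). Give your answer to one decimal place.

Pplat = PEEP + Vt / Cstat = 4 + 420 / 85.7 = 4 + 4.901 = 8.901 cmH2O.

8.9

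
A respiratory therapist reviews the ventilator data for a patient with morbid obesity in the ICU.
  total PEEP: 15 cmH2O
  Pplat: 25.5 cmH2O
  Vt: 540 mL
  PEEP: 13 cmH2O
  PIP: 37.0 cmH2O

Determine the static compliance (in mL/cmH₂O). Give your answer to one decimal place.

51.4

End-expiratory occlusion gives total PEEP = 15 cmH2O (intrinsic PEEP = 15 − 13 = 2). Use total PEEP for the elastic gradient.
Cstat = Vt / (Pplat − PEEPtotal) = 540 / (25.5 − 15) = 540 / 10.5 = 51.429 mL/cmH2O.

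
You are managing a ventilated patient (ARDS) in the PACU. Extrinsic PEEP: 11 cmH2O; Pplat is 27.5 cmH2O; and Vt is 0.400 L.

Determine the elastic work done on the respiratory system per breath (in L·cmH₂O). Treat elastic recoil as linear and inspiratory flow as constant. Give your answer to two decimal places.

3.30

Elastic work ≈ ½ × (Pplat − PEEP) × Vt = 0.5 × (27.5 − 11) × 0.400 L = 0.5 × 16.5 × 0.400 = 3.3 L·cmH2O.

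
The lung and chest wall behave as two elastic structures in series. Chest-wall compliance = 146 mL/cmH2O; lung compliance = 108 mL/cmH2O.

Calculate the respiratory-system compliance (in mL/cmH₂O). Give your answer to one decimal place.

62.1

Lung and chest wall are elastances in series: 1/Crs = 1/CL + 1/Ccw.
1/Crs = 1/108 + 1/146 = 0.01611.
Crs = 62.073 mL/cmH2O.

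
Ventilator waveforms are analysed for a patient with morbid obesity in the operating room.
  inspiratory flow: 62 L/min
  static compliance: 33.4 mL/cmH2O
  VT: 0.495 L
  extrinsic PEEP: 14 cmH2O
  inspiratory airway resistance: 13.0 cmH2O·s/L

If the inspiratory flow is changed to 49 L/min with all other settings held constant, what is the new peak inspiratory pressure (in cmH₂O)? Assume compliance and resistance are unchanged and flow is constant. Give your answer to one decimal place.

39.4

Flow: 62 L/min ÷ 60 = 1.0333 L/s.
New flow: 49 L/min ÷ 60 = 0.8167 L/s.
PIP = Vt/C + R·V̇ + PEEP (constant-flow equation of motion).
Only the resistive term changes: ΔPIP = R × ΔV̇ = 13.0 × (0.8167 − 1.0333) = 13.0 × -0.2166 = -2.816 cmH2O.
Original PIP = 495/33.4 + 13.0×1.0333 + 14 = 42.253 cmH2O; new PIP = 42.253 + (-2.816) = 39.437 cmH2O.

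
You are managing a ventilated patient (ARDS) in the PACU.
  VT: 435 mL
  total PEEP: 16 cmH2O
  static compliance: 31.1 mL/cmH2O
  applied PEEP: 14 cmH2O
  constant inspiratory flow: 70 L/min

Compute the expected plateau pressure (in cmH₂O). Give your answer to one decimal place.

30.0

End-expiratory occlusion gives total PEEP = 16 cmH2O (intrinsic PEEP = 16 − 14 = 2). Use total PEEP for the elastic gradient.
Pplat = PEEPtotal + Vt / Cstat = 16 + 435 / 31.1 = 16 + 13.987 = 29.987 cmH2O.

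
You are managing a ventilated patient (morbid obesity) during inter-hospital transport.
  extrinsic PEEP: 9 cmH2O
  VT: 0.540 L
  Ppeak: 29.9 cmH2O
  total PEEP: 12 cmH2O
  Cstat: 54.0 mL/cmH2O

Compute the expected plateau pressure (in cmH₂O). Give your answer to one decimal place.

End-expiratory occlusion gives total PEEP = 12 cmH2O (intrinsic PEEP = 12 − 9 = 3). Use total PEEP for the elastic gradient.
Pplat = PEEPtotal + Vt / Cstat = 12 + 540 / 54.0 = 12 + 10.0 = 22.0 cmH2O.

22.0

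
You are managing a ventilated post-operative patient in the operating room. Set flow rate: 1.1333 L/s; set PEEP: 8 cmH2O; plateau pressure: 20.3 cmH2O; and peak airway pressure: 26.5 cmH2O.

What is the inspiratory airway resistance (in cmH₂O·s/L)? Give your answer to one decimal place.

5.5

Raw = (PIP − Pplat) / flow = (26.5 − 20.3) / 1.1333 = 6.2 / 1.1333 = 5.471 cmH2O·s/L.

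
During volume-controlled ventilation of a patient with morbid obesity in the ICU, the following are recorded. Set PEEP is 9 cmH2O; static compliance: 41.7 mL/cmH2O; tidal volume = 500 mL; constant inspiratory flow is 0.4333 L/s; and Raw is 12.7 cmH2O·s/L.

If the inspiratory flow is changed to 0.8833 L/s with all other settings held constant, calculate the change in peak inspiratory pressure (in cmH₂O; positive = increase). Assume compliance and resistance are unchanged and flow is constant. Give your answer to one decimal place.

5.7

PIP = Vt/C + R·V̇ + PEEP (constant-flow equation of motion).
Only the resistive term changes: ΔPIP = R × ΔV̇ = 12.7 × (0.8833 − 0.4333) = 12.7 × 0.45 = 5.715 cmH2O.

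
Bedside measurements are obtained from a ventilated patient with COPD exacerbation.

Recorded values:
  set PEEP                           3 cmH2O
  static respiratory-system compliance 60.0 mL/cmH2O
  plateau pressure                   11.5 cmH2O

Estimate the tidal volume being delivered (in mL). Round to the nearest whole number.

Vt = Cstat × (Pplat − PEEP) = 60.0 × (11.5 − 3) = 60.0 × 8.5 = 510.0 mL.

510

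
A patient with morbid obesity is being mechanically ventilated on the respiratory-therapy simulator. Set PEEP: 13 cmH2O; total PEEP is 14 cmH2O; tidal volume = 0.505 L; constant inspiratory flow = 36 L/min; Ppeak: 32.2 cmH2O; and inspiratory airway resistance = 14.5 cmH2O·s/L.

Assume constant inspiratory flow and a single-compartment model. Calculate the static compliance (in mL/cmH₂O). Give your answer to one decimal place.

Flow: 36 L/min ÷ 60 = 0.6 L/s.
Total PEEP = 14 cmH2O (set 13 + intrinsic 1); this is the baseline alveolar pressure.
Equation of motion (constant flow): PIP = Vt/C + R·V̇ + PEEP.
Vt/C = PIP − R·V̇ − PEEP = 32.2 − 14.5×0.6 − 14 = 32.2 − 8.7 − 14 = 9.5 cmH2O.
C = Vt / 9.5 = 505 / 9.5 = 53.158 mL/cmH2O.

53.2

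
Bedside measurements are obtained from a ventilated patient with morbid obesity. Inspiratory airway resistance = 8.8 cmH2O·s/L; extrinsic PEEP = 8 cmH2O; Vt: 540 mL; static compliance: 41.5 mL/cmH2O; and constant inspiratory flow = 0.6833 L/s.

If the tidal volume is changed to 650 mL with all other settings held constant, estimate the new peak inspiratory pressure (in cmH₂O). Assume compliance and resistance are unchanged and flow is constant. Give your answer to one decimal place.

29.7

PIP = Vt/C + R·V̇ + PEEP (constant-flow equation of motion).
Only the elastic term changes: ΔPIP = ΔVt / C = (650 − 540) / 41.5 = 2.651 cmH2O.
Original PIP = 540/41.5 + 8.8×0.6833 + 8 = 27.025 cmH2O; new PIP = 27.025 + (2.651) = 29.676 cmH2O.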